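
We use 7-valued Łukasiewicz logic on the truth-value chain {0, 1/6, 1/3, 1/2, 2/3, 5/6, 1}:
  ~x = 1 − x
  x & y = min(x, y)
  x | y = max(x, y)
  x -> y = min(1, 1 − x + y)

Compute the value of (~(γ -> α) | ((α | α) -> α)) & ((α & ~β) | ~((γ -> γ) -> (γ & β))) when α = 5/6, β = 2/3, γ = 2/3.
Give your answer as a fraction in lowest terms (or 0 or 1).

1/3

γ -> α = 2/3 -> 5/6 = 1
~(γ -> α) = ~1 = 0
α | α = 5/6 | 5/6 = 5/6
(α | α) -> α = 5/6 -> 5/6 = 1
~(γ -> α) | ((α | α) -> α) = 0 | 1 = 1
~β = ~2/3 = 1/3
α & ~β = 5/6 & 1/3 = 1/3
γ -> γ = 2/3 -> 2/3 = 1
γ & β = 2/3 & 2/3 = 2/3
(γ -> γ) -> (γ & β) = 1 -> 2/3 = 2/3
~((γ -> γ) -> (γ & β)) = ~2/3 = 1/3
(α & ~β) | ~((γ -> γ) -> (γ & β)) = 1/3 | 1/3 = 1/3
(~(γ -> α) | ((α | α) -> α)) & ((α & ~β) | ~((γ -> γ) -> (γ & β))) = 1 & 1/3 = 1/3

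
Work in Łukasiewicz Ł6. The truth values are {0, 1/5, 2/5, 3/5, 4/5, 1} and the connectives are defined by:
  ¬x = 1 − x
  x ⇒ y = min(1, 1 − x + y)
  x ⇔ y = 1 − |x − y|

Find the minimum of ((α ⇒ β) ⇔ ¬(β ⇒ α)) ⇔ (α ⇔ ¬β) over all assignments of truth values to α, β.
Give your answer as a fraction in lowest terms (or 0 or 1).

1/5

Take α = 2/5, β = 2/5:
α ⇒ β = 2/5 ⇒ 2/5 = 1
β ⇒ α = 2/5 ⇒ 2/5 = 1
¬(β ⇒ α) = ¬1 = 0
(α ⇒ β) ⇔ ¬(β ⇒ α) = 1 ⇔ 0 = 0
¬β = ¬2/5 = 3/5
α ⇔ ¬β = 2/5 ⇔ 3/5 = 4/5
((α ⇒ β) ⇔ ¬(β ⇒ α)) ⇔ (α ⇔ ¬β) = 0 ⇔ 4/5 = 1/5
No assignment yields a value below 1/5, so this is the minimum.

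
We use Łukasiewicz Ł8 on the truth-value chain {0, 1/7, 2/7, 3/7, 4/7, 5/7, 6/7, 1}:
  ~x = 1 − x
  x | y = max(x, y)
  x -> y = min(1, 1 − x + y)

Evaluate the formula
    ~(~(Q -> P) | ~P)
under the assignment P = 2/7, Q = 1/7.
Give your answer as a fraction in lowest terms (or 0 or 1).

Q -> P = 1/7 -> 2/7 = 1
~(Q -> P) = ~1 = 0
~P = ~2/7 = 5/7
~(Q -> P) | ~P = 0 | 5/7 = 5/7
~(~(Q -> P) | ~P) = ~5/7 = 2/7

2/7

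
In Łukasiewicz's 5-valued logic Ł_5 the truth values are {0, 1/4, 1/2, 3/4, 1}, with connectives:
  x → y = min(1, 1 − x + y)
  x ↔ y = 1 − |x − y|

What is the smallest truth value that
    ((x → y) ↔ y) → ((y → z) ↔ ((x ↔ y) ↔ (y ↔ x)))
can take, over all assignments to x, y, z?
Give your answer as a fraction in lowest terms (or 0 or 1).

0

Take x = 0, y = 1, z = 0:
x → y = 0 → 1 = 1
(x → y) ↔ y = 1 ↔ 1 = 1
y → z = 1 → 0 = 0
x ↔ y = 0 ↔ 1 = 0
y ↔ x = 1 ↔ 0 = 0
(x ↔ y) ↔ (y ↔ x) = 0 ↔ 0 = 1
(y → z) ↔ ((x ↔ y) ↔ (y ↔ x)) = 0 ↔ 1 = 0
((x → y) ↔ y) → ((y → z) ↔ ((x ↔ y) ↔ (y ↔ x))) = 1 → 0 = 0
No assignment yields a value below 0, so this is the minimum.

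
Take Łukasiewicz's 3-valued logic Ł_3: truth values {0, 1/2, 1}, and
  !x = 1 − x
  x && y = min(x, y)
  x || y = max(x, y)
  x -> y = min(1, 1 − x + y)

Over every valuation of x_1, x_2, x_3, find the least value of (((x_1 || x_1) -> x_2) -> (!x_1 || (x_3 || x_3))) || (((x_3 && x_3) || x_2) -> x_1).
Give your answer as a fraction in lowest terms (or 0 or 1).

Take x_1 = 1/2, x_2 = 1, x_3 = 0:
x_1 || x_1 = 1/2 || 1/2 = 1/2
(x_1 || x_1) -> x_2 = 1/2 -> 1 = 1
!x_1 = !1/2 = 1/2
x_3 || x_3 = 0 || 0 = 0
!x_1 || (x_3 || x_3) = 1/2 || 0 = 1/2
((x_1 || x_1) -> x_2) -> (!x_1 || (x_3 || x_3)) = 1 -> 1/2 = 1/2
x_3 && x_3 = 0 && 0 = 0
(x_3 && x_3) || x_2 = 0 || 1 = 1
((x_3 && x_3) || x_2) -> x_1 = 1 -> 1/2 = 1/2
(((x_1 || x_1) -> x_2) -> (!x_1 || (x_3 || x_3))) || (((x_3 && x_3) || x_2) -> x_1) = 1/2 || 1/2 = 1/2
No assignment yields a value below 1/2, so this is the minimum.

1/2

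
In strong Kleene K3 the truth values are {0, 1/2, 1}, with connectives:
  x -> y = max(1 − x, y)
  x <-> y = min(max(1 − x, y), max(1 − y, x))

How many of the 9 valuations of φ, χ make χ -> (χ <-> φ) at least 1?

φ = 0, χ = 0 ↦ 1  ≥
φ = 0, χ = 1/2 ↦ 1/2  <
φ = 0, χ = 1 ↦ 0  <
φ = 1/2, χ = 0 ↦ 1  ≥
φ = 1/2, χ = 1/2 ↦ 1/2  <
φ = 1/2, χ = 1 ↦ 1/2  <
φ = 1, χ = 0 ↦ 1  ≥
φ = 1, χ = 1/2 ↦ 1/2  <
φ = 1, χ = 1 ↦ 1  ≥
So 4 of the 9 assignments meet the threshold.

4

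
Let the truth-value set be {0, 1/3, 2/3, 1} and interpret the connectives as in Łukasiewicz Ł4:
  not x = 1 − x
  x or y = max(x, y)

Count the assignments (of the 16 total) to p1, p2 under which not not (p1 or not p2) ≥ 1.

p1 = 0, p2 = 0 ↦ 1  ≥
p1 = 0, p2 = 1/3 ↦ 2/3  <
p1 = 0, p2 = 2/3 ↦ 1/3  <
p1 = 0, p2 = 1 ↦ 0  <
p1 = 1/3, p2 = 0 ↦ 1  ≥
p1 = 1/3, p2 = 1/3 ↦ 2/3  <
p1 = 1/3, p2 = 2/3 ↦ 1/3  <
p1 = 1/3, p2 = 1 ↦ 1/3  <
p1 = 2/3, p2 = 0 ↦ 1  ≥
p1 = 2/3, p2 = 1/3 ↦ 2/3  <
p1 = 2/3, p2 = 2/3 ↦ 2/3  <
p1 = 2/3, p2 = 1 ↦ 2/3  <
p1 = 1, p2 = 0 ↦ 1  ≥
p1 = 1, p2 = 1/3 ↦ 1  ≥
p1 = 1, p2 = 2/3 ↦ 1  ≥
p1 = 1, p2 = 1 ↦ 1  ≥
So 7 of the 16 assignments meet the threshold.

7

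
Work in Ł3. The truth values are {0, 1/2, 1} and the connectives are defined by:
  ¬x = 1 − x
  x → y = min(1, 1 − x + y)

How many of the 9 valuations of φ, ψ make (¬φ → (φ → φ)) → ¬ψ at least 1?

3

φ = 0, ψ = 0 ↦ 1  ≥
φ = 0, ψ = 1/2 ↦ 1/2  <
φ = 0, ψ = 1 ↦ 0  <
φ = 1/2, ψ = 0 ↦ 1  ≥
φ = 1/2, ψ = 1/2 ↦ 1/2  <
φ = 1/2, ψ = 1 ↦ 0  <
φ = 1, ψ = 0 ↦ 1  ≥
φ = 1, ψ = 1/2 ↦ 1/2  <
φ = 1, ψ = 1 ↦ 0  <
So 3 of the 9 assignments meet the threshold.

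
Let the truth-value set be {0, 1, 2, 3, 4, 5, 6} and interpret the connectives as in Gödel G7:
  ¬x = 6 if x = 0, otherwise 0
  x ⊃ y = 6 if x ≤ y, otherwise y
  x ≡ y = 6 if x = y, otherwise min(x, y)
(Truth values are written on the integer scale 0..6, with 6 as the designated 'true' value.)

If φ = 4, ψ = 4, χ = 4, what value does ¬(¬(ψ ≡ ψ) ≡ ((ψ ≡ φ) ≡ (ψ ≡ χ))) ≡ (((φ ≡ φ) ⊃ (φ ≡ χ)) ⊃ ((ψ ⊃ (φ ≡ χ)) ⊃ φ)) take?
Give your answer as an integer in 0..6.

ψ ≡ ψ = 4 ≡ 4 = 6
¬(ψ ≡ ψ) = ¬6 = 0
ψ ≡ φ = 4 ≡ 4 = 6
ψ ≡ χ = 4 ≡ 4 = 6
(ψ ≡ φ) ≡ (ψ ≡ χ) = 6 ≡ 6 = 6
¬(ψ ≡ ψ) ≡ ((ψ ≡ φ) ≡ (ψ ≡ χ)) = 0 ≡ 6 = 0
¬(¬(ψ ≡ ψ) ≡ ((ψ ≡ φ) ≡ (ψ ≡ χ))) = ¬0 = 6
φ ≡ φ = 4 ≡ 4 = 6
φ ≡ χ = 4 ≡ 4 = 6
(φ ≡ φ) ⊃ (φ ≡ χ) = 6 ⊃ 6 = 6
φ ≡ χ = 4 ≡ 4 = 6
ψ ⊃ (φ ≡ χ) = 4 ⊃ 6 = 6
(ψ ⊃ (φ ≡ χ)) ⊃ φ = 6 ⊃ 4 = 4
((φ ≡ φ) ⊃ (φ ≡ χ)) ⊃ ((ψ ⊃ (φ ≡ χ)) ⊃ φ) = 6 ⊃ 4 = 4
¬(¬(ψ ≡ ψ) ≡ ((ψ ≡ φ) ≡ (ψ ≡ χ))) ≡ (((φ ≡ φ) ⊃ (φ ≡ χ)) ⊃ ((ψ ⊃ (φ ≡ χ)) ⊃ φ)) = 6 ≡ 4 = 4

4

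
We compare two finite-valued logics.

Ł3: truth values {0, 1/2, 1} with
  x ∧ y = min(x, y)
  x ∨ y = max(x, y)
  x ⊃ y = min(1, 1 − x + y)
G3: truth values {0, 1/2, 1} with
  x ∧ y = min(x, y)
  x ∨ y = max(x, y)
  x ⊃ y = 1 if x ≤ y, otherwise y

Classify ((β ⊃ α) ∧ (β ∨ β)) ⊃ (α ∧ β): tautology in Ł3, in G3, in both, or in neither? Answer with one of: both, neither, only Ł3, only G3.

In Ł3: at α = 0, β = 1/2 the value is 1/2 — not a tautology.
In G3: every assignment gives 1 — tautology.

only G3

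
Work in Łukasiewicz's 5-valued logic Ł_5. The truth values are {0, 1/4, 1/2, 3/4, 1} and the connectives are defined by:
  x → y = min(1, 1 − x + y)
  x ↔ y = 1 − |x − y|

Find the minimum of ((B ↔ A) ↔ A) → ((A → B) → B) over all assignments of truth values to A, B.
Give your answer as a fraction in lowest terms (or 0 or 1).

Take A = 1/2, B = 0:
B ↔ A = 0 ↔ 1/2 = 1/2
(B ↔ A) ↔ A = 1/2 ↔ 1/2 = 1
A → B = 1/2 → 0 = 1/2
(A → B) → B = 1/2 → 0 = 1/2
((B ↔ A) ↔ A) → ((A → B) → B) = 1 → 1/2 = 1/2
No assignment yields a value below 1/2, so this is the minimum.

1/2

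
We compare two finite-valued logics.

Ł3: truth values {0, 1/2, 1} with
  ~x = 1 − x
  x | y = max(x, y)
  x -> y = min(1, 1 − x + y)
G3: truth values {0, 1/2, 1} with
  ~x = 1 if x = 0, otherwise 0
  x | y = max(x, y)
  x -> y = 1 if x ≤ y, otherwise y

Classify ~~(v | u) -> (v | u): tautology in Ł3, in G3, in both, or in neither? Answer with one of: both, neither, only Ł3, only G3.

only Ł3

In Ł3: every assignment gives 1 — tautology.
In G3: at u = 0, v = 1/2 the value is 1/2 — not a tautology.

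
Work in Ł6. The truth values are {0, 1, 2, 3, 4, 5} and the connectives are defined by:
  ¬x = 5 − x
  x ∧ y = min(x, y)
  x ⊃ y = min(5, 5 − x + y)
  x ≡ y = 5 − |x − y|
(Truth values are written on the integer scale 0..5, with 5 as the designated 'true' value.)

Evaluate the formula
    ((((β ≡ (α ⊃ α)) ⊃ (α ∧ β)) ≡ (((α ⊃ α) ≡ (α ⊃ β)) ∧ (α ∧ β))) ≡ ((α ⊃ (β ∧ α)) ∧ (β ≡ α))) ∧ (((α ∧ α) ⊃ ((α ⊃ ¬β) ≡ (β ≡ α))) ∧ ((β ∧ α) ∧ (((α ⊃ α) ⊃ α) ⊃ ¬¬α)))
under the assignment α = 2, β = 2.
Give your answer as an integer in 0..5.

α ⊃ α = 2 ⊃ 2 = 5
β ≡ (α ⊃ α) = 2 ≡ 5 = 2
α ∧ β = 2 ∧ 2 = 2
(β ≡ (α ⊃ α)) ⊃ (α ∧ β) = 2 ⊃ 2 = 5
α ⊃ α = 2 ⊃ 2 = 5
α ⊃ β = 2 ⊃ 2 = 5
(α ⊃ α) ≡ (α ⊃ β) = 5 ≡ 5 = 5
α ∧ β = 2 ∧ 2 = 2
((α ⊃ α) ≡ (α ⊃ β)) ∧ (α ∧ β) = 5 ∧ 2 = 2
((β ≡ (α ⊃ α)) ⊃ (α ∧ β)) ≡ (((α ⊃ α) ≡ (α ⊃ β)) ∧ (α ∧ β)) = 5 ≡ 2 = 2
β ∧ α = 2 ∧ 2 = 2
α ⊃ (β ∧ α) = 2 ⊃ 2 = 5
β ≡ α = 2 ≡ 2 = 5
(α ⊃ (β ∧ α)) ∧ (β ≡ α) = 5 ∧ 5 = 5
(((β ≡ (α ⊃ α)) ⊃ (α ∧ β)) ≡ (((α ⊃ α) ≡ (α ⊃ β)) ∧ (α ∧ β))) ≡ ((α ⊃ (β ∧ α)) ∧ (β ≡ α)) = 2 ≡ 5 = 2
α ∧ α = 2 ∧ 2 = 2
¬β = ¬2 = 3
α ⊃ ¬β = 2 ⊃ 3 = 5
β ≡ α = 2 ≡ 2 = 5
(α ⊃ ¬β) ≡ (β ≡ α) = 5 ≡ 5 = 5
(α ∧ α) ⊃ ((α ⊃ ¬β) ≡ (β ≡ α)) = 2 ⊃ 5 = 5
β ∧ α = 2 ∧ 2 = 2
α ⊃ α = 2 ⊃ 2 = 5
(α ⊃ α) ⊃ α = 5 ⊃ 2 = 2
¬α = ¬2 = 3
¬¬α = ¬3 = 2
((α ⊃ α) ⊃ α) ⊃ ¬¬α = 2 ⊃ 2 = 5
(β ∧ α) ∧ (((α ⊃ α) ⊃ α) ⊃ ¬¬α) = 2 ∧ 5 = 2
((α ∧ α) ⊃ ((α ⊃ ¬β) ≡ (β ≡ α))) ∧ ((β ∧ α) ∧ (((α ⊃ α) ⊃ α) ⊃ ¬¬α)) = 5 ∧ 2 = 2
((((β ≡ (α ⊃ α)) ⊃ (α ∧ β)) ≡ (((α ⊃ α) ≡ (α ⊃ β)) ∧ (α ∧ β))) ≡ ((α ⊃ (β ∧ α)) ∧ (β ≡ α))) ∧ (((α ∧ α) ⊃ ((α ⊃ ¬β) ≡ (β ≡ α))) ∧ ((β ∧ α) ∧ (((α ⊃ α) ⊃ α) ⊃ ¬¬α))) = 2 ∧ 2 = 2

2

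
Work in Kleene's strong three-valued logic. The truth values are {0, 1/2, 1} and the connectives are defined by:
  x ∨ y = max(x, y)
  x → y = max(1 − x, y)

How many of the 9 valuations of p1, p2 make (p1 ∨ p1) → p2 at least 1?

p1 = 0, p2 = 0 ↦ 1  ≥
p1 = 0, p2 = 1/2 ↦ 1  ≥
p1 = 0, p2 = 1 ↦ 1  ≥
p1 = 1/2, p2 = 0 ↦ 1/2  <
p1 = 1/2, p2 = 1/2 ↦ 1/2  <
p1 = 1/2, p2 = 1 ↦ 1  ≥
p1 = 1, p2 = 0 ↦ 0  <
p1 = 1, p2 = 1/2 ↦ 1/2  <
p1 = 1, p2 = 1 ↦ 1  ≥
So 5 of the 9 assignments meet the threshold.

5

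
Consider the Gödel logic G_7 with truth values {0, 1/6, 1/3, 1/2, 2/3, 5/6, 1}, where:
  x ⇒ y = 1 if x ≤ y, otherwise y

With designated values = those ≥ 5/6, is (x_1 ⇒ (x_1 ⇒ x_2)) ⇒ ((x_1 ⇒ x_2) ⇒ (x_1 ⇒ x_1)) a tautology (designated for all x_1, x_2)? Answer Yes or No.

Yes

At x_1 = 0, x_2 = 2/3, for instance:
x_1 ⇒ x_2 = 0 ⇒ 2/3 = 1
x_1 ⇒ (x_1 ⇒ x_2) = 0 ⇒ 1 = 1
x_1 ⇒ x_2 = 0 ⇒ 2/3 = 1
x_1 ⇒ x_1 = 0 ⇒ 0 = 1
(x_1 ⇒ x_2) ⇒ (x_1 ⇒ x_1) = 1 ⇒ 1 = 1
(x_1 ⇒ (x_1 ⇒ x_2)) ⇒ ((x_1 ⇒ x_2) ⇒ (x_1 ⇒ x_1)) = 1 ⇒ 1 = 1
and checking the remaining 48 assignments likewise gives ≥ 5/6 in every case.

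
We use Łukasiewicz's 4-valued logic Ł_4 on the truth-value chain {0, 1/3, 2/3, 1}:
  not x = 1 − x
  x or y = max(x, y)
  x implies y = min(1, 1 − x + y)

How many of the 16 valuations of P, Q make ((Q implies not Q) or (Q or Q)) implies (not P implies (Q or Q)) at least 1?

P = 0, Q = 0 ↦ 0  <
P = 0, Q = 1/3 ↦ 1/3  <
P = 0, Q = 2/3 ↦ 1  ≥
P = 0, Q = 1 ↦ 1  ≥
P = 1/3, Q = 0 ↦ 1/3  <
P = 1/3, Q = 1/3 ↦ 2/3  <
P = 1/3, Q = 2/3 ↦ 1  ≥
P = 1/3, Q = 1 ↦ 1  ≥
P = 2/3, Q = 0 ↦ 2/3  <
P = 2/3, Q = 1/3 ↦ 1  ≥
P = 2/3, Q = 2/3 ↦ 1  ≥
P = 2/3, Q = 1 ↦ 1  ≥
P = 1, Q = 0 ↦ 1  ≥
P = 1, Q = 1/3 ↦ 1  ≥
P = 1, Q = 2/3 ↦ 1  ≥
P = 1, Q = 1 ↦ 1  ≥
So 11 of the 16 assignments meet the threshold.

11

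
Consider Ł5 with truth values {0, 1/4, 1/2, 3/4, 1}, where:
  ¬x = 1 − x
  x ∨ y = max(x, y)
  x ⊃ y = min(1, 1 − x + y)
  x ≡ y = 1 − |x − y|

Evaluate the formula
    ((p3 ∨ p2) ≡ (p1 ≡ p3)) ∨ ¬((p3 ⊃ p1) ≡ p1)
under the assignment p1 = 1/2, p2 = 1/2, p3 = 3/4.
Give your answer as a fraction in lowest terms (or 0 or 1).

p3 ∨ p2 = 3/4 ∨ 1/2 = 3/4
p1 ≡ p3 = 1/2 ≡ 3/4 = 3/4
(p3 ∨ p2) ≡ (p1 ≡ p3) = 3/4 ≡ 3/4 = 1
p3 ⊃ p1 = 3/4 ⊃ 1/2 = 3/4
(p3 ⊃ p1) ≡ p1 = 3/4 ≡ 1/2 = 3/4
¬((p3 ⊃ p1) ≡ p1) = ¬3/4 = 1/4
((p3 ∨ p2) ≡ (p1 ≡ p3)) ∨ ¬((p3 ⊃ p1) ≡ p1) = 1 ∨ 1/4 = 1

1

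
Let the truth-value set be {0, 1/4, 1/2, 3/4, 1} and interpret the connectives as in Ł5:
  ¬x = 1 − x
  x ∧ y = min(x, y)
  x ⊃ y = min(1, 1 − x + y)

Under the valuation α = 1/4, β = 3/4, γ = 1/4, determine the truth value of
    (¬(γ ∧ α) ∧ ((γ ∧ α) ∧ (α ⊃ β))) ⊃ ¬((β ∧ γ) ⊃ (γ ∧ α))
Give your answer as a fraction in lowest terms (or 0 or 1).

3/4

γ ∧ α = 1/4 ∧ 1/4 = 1/4
¬(γ ∧ α) = ¬1/4 = 3/4
γ ∧ α = 1/4 ∧ 1/4 = 1/4
α ⊃ β = 1/4 ⊃ 3/4 = 1
(γ ∧ α) ∧ (α ⊃ β) = 1/4 ∧ 1 = 1/4
¬(γ ∧ α) ∧ ((γ ∧ α) ∧ (α ⊃ β)) = 3/4 ∧ 1/4 = 1/4
β ∧ γ = 3/4 ∧ 1/4 = 1/4
γ ∧ α = 1/4 ∧ 1/4 = 1/4
(β ∧ γ) ⊃ (γ ∧ α) = 1/4 ⊃ 1/4 = 1
¬((β ∧ γ) ⊃ (γ ∧ α)) = ¬1 = 0
(¬(γ ∧ α) ∧ ((γ ∧ α) ∧ (α ⊃ β))) ⊃ ¬((β ∧ γ) ⊃ (γ ∧ α)) = 1/4 ⊃ 0 = 3/4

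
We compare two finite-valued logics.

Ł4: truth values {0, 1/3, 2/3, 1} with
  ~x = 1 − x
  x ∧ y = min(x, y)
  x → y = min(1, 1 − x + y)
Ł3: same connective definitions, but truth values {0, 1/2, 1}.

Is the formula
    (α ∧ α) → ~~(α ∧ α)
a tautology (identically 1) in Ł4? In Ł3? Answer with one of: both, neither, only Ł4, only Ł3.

In Ł4: every assignment gives 1 — tautology.
In Ł3: every assignment gives 1 — tautology.

both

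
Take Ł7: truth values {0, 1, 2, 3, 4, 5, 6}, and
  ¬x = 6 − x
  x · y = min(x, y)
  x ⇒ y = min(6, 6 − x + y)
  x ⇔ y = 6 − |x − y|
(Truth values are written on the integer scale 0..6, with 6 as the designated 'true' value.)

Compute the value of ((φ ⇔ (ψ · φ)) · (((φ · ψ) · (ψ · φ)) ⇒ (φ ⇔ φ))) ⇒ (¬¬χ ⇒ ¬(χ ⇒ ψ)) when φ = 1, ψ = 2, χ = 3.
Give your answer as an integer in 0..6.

ψ · φ = 2 · 1 = 1
φ ⇔ (ψ · φ) = 1 ⇔ 1 = 6
φ · ψ = 1 · 2 = 1
ψ · φ = 2 · 1 = 1
(φ · ψ) · (ψ · φ) = 1 · 1 = 1
φ ⇔ φ = 1 ⇔ 1 = 6
((φ · ψ) · (ψ · φ)) ⇒ (φ ⇔ φ) = 1 ⇒ 6 = 6
(φ ⇔ (ψ · φ)) · (((φ · ψ) · (ψ · φ)) ⇒ (φ ⇔ φ)) = 6 · 6 = 6
¬χ = ¬3 = 3
¬¬χ = ¬3 = 3
χ ⇒ ψ = 3 ⇒ 2 = 5
¬(χ ⇒ ψ) = ¬5 = 1
¬¬χ ⇒ ¬(χ ⇒ ψ) = 3 ⇒ 1 = 4
((φ ⇔ (ψ · φ)) · (((φ · ψ) · (ψ · φ)) ⇒ (φ ⇔ φ))) ⇒ (¬¬χ ⇒ ¬(χ ⇒ ψ)) = 6 ⇒ 4 = 4

4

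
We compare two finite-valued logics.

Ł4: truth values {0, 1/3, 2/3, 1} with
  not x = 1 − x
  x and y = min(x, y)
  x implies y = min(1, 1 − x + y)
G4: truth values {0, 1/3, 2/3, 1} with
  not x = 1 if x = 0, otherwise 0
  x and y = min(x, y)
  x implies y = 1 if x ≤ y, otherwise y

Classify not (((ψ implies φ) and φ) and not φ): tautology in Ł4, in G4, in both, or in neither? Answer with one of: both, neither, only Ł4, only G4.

In Ł4: at φ = 1/3, ψ = 0 the value is 2/3 — not a tautology.
In G4: every assignment gives 1 — tautology.

only G4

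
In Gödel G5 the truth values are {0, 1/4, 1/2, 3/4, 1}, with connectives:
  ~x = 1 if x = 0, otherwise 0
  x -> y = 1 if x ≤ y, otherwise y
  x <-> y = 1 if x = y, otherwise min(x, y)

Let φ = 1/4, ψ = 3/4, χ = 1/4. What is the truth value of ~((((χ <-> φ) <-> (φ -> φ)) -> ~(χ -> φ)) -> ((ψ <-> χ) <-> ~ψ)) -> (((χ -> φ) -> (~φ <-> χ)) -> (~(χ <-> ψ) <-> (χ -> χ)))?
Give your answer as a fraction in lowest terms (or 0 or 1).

1

χ <-> φ = 1/4 <-> 1/4 = 1
φ -> φ = 1/4 -> 1/4 = 1
(χ <-> φ) <-> (φ -> φ) = 1 <-> 1 = 1
χ -> φ = 1/4 -> 1/4 = 1
~(χ -> φ) = ~1 = 0
((χ <-> φ) <-> (φ -> φ)) -> ~(χ -> φ) = 1 -> 0 = 0
ψ <-> χ = 3/4 <-> 1/4 = 1/4
~ψ = ~3/4 = 0
(ψ <-> χ) <-> ~ψ = 1/4 <-> 0 = 0
(((χ <-> φ) <-> (φ -> φ)) -> ~(χ -> φ)) -> ((ψ <-> χ) <-> ~ψ) = 0 -> 0 = 1
~((((χ <-> φ) <-> (φ -> φ)) -> ~(χ -> φ)) -> ((ψ <-> χ) <-> ~ψ)) = ~1 = 0
χ -> φ = 1/4 -> 1/4 = 1
~φ = ~1/4 = 0
~φ <-> χ = 0 <-> 1/4 = 0
(χ -> φ) -> (~φ <-> χ) = 1 -> 0 = 0
χ <-> ψ = 1/4 <-> 3/4 = 1/4
~(χ <-> ψ) = ~1/4 = 0
χ -> χ = 1/4 -> 1/4 = 1
~(χ <-> ψ) <-> (χ -> χ) = 0 <-> 1 = 0
((χ -> φ) -> (~φ <-> χ)) -> (~(χ <-> ψ) <-> (χ -> χ)) = 0 -> 0 = 1
~((((χ <-> φ) <-> (φ -> φ)) -> ~(χ -> φ)) -> ((ψ <-> χ) <-> ~ψ)) -> (((χ -> φ) -> (~φ <-> χ)) -> (~(χ <-> ψ) <-> (χ -> χ))) = 0 -> 1 = 1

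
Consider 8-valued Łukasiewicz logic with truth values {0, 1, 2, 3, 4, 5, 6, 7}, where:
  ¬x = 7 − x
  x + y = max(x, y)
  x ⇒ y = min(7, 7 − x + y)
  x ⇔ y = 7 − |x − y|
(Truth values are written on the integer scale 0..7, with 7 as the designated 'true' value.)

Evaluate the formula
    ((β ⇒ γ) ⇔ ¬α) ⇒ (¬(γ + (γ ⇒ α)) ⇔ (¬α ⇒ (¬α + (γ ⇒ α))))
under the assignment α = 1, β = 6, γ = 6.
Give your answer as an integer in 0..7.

2

β ⇒ γ = 6 ⇒ 6 = 7
¬α = ¬1 = 6
(β ⇒ γ) ⇔ ¬α = 7 ⇔ 6 = 6
γ ⇒ α = 6 ⇒ 1 = 2
γ + (γ ⇒ α) = 6 + 2 = 6
¬(γ + (γ ⇒ α)) = ¬6 = 1
¬α = ¬1 = 6
¬α = ¬1 = 6
γ ⇒ α = 6 ⇒ 1 = 2
¬α + (γ ⇒ α) = 6 + 2 = 6
¬α ⇒ (¬α + (γ ⇒ α)) = 6 ⇒ 6 = 7
¬(γ + (γ ⇒ α)) ⇔ (¬α ⇒ (¬α + (γ ⇒ α))) = 1 ⇔ 7 = 1
((β ⇒ γ) ⇔ ¬α) ⇒ (¬(γ + (γ ⇒ α)) ⇔ (¬α ⇒ (¬α + (γ ⇒ α)))) = 6 ⇒ 1 = 2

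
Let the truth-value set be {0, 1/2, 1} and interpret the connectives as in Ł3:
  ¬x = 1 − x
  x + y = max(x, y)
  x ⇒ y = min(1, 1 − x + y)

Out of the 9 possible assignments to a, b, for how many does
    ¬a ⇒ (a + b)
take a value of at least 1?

7

a = 0, b = 0 ↦ 0  <
a = 0, b = 1/2 ↦ 1/2  <
a = 0, b = 1 ↦ 1  ≥
a = 1/2, b = 0 ↦ 1  ≥
a = 1/2, b = 1/2 ↦ 1  ≥
a = 1/2, b = 1 ↦ 1  ≥
a = 1, b = 0 ↦ 1  ≥
a = 1, b = 1/2 ↦ 1  ≥
a = 1, b = 1 ↦ 1  ≥
So 7 of the 9 assignments meet the threshold.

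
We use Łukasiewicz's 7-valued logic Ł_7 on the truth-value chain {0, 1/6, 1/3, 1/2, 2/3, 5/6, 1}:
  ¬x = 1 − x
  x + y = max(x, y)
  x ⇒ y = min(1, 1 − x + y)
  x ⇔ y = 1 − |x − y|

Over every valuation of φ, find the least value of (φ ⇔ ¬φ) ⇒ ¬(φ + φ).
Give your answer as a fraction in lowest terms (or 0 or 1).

1/2

Take φ = 1/2:
¬φ = ¬1/2 = 1/2
φ ⇔ ¬φ = 1/2 ⇔ 1/2 = 1
φ + φ = 1/2 + 1/2 = 1/2
¬(φ + φ) = ¬1/2 = 1/2
(φ ⇔ ¬φ) ⇒ ¬(φ + φ) = 1 ⇒ 1/2 = 1/2
No assignment yields a value below 1/2, so this is the minimum.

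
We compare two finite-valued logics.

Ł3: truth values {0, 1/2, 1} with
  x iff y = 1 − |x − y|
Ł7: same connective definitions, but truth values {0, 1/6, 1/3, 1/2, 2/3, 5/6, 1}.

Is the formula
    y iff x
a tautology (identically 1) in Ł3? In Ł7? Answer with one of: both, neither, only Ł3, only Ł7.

In Ł3: at x = 0, y = 1/2 the value is 1/2 — not a tautology.
In Ł7: at x = 0, y = 1/6 the value is 5/6 — not a tautology.

neither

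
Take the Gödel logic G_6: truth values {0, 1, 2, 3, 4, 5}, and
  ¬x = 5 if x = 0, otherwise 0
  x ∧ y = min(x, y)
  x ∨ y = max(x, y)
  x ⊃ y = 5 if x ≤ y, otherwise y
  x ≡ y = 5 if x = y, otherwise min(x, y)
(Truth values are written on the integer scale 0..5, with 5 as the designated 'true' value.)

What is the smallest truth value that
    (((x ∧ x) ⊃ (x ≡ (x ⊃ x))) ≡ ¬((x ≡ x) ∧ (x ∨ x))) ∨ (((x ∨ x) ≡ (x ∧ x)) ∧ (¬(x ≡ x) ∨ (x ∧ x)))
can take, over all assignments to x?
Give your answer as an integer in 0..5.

1

Take x = 1:
x ∧ x = 1 ∧ 1 = 1
x ⊃ x = 1 ⊃ 1 = 5
x ≡ (x ⊃ x) = 1 ≡ 5 = 1
(x ∧ x) ⊃ (x ≡ (x ⊃ x)) = 1 ⊃ 1 = 5
x ≡ x = 1 ≡ 1 = 5
x ∨ x = 1 ∨ 1 = 1
(x ≡ x) ∧ (x ∨ x) = 5 ∧ 1 = 1
¬((x ≡ x) ∧ (x ∨ x)) = ¬1 = 0
((x ∧ x) ⊃ (x ≡ (x ⊃ x))) ≡ ¬((x ≡ x) ∧ (x ∨ x)) = 5 ≡ 0 = 0
x ∨ x = 1 ∨ 1 = 1
x ∧ x = 1 ∧ 1 = 1
(x ∨ x) ≡ (x ∧ x) = 1 ≡ 1 = 5
x ≡ x = 1 ≡ 1 = 5
¬(x ≡ x) = ¬5 = 0
x ∧ x = 1 ∧ 1 = 1
¬(x ≡ x) ∨ (x ∧ x) = 0 ∨ 1 = 1
((x ∨ x) ≡ (x ∧ x)) ∧ (¬(x ≡ x) ∨ (x ∧ x)) = 5 ∧ 1 = 1
(((x ∧ x) ⊃ (x ≡ (x ⊃ x))) ≡ ¬((x ≡ x) ∧ (x ∨ x))) ∨ (((x ∨ x) ≡ (x ∧ x)) ∧ (¬(x ≡ x) ∨ (x ∧ x))) = 0 ∨ 1 = 1
No assignment yields a value below 1, so this is the minimum.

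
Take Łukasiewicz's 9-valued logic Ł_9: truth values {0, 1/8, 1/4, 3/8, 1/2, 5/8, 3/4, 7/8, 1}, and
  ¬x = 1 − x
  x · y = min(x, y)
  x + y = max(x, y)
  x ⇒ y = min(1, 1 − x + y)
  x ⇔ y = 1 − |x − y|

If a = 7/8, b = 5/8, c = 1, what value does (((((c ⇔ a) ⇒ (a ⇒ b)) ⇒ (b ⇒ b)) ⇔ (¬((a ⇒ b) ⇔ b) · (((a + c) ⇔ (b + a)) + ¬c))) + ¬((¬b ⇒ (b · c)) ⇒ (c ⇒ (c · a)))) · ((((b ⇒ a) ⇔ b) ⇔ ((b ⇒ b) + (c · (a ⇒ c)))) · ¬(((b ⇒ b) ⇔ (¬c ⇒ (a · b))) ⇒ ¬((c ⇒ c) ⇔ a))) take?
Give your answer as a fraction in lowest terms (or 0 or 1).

1/8

c ⇔ a = 1 ⇔ 7/8 = 7/8
a ⇒ b = 7/8 ⇒ 5/8 = 3/4
(c ⇔ a) ⇒ (a ⇒ b) = 7/8 ⇒ 3/4 = 7/8
b ⇒ b = 5/8 ⇒ 5/8 = 1
((c ⇔ a) ⇒ (a ⇒ b)) ⇒ (b ⇒ b) = 7/8 ⇒ 1 = 1
a ⇒ b = 7/8 ⇒ 5/8 = 3/4
(a ⇒ b) ⇔ b = 3/4 ⇔ 5/8 = 7/8
¬((a ⇒ b) ⇔ b) = ¬7/8 = 1/8
a + c = 7/8 + 1 = 1
b + a = 5/8 + 7/8 = 7/8
(a + c) ⇔ (b + a) = 1 ⇔ 7/8 = 7/8
¬c = ¬1 = 0
((a + c) ⇔ (b + a)) + ¬c = 7/8 + 0 = 7/8
¬((a ⇒ b) ⇔ b) · (((a + c) ⇔ (b + a)) + ¬c) = 1/8 · 7/8 = 1/8
(((c ⇔ a) ⇒ (a ⇒ b)) ⇒ (b ⇒ b)) ⇔ (¬((a ⇒ b) ⇔ b) · (((a + c) ⇔ (b + a)) + ¬c)) = 1 ⇔ 1/8 = 1/8
¬b = ¬5/8 = 3/8
b · c = 5/8 · 1 = 5/8
¬b ⇒ (b · c) = 3/8 ⇒ 5/8 = 1
c · a = 1 · 7/8 = 7/8
c ⇒ (c · a) = 1 ⇒ 7/8 = 7/8
(¬b ⇒ (b · c)) ⇒ (c ⇒ (c · a)) = 1 ⇒ 7/8 = 7/8
¬((¬b ⇒ (b · c)) ⇒ (c ⇒ (c · a))) = ¬7/8 = 1/8
((((c ⇔ a) ⇒ (a ⇒ b)) ⇒ (b ⇒ b)) ⇔ (¬((a ⇒ b) ⇔ b) · (((a + c) ⇔ (b + a)) + ¬c))) + ¬((¬b ⇒ (b · c)) ⇒ (c ⇒ (c · a))) = 1/8 + 1/8 = 1/8
b ⇒ a = 5/8 ⇒ 7/8 = 1
(b ⇒ a) ⇔ b = 1 ⇔ 5/8 = 5/8
b ⇒ b = 5/8 ⇒ 5/8 = 1
a ⇒ c = 7/8 ⇒ 1 = 1
c · (a ⇒ c) = 1 · 1 = 1
(b ⇒ b) + (c · (a ⇒ c)) = 1 + 1 = 1
((b ⇒ a) ⇔ b) ⇔ ((b ⇒ b) + (c · (a ⇒ c))) = 5/8 ⇔ 1 = 5/8
b ⇒ b = 5/8 ⇒ 5/8 = 1
¬c = ¬1 = 0
a · b = 7/8 · 5/8 = 5/8
¬c ⇒ (a · b) = 0 ⇒ 5/8 = 1
(b ⇒ b) ⇔ (¬c ⇒ (a · b)) = 1 ⇔ 1 = 1
c ⇒ c = 1 ⇒ 1 = 1
(c ⇒ c) ⇔ a = 1 ⇔ 7/8 = 7/8
¬((c ⇒ c) ⇔ a) = ¬7/8 = 1/8
((b ⇒ b) ⇔ (¬c ⇒ (a · b))) ⇒ ¬((c ⇒ c) ⇔ a) = 1 ⇒ 1/8 = 1/8
¬(((b ⇒ b) ⇔ (¬c ⇒ (a · b))) ⇒ ¬((c ⇒ c) ⇔ a)) = ¬1/8 = 7/8
(((b ⇒ a) ⇔ b) ⇔ ((b ⇒ b) + (c · (a ⇒ c)))) · ¬(((b ⇒ b) ⇔ (¬c ⇒ (a · b))) ⇒ ¬((c ⇒ c) ⇔ a)) = 5/8 · 7/8 = 5/8
(((((c ⇔ a) ⇒ (a ⇒ b)) ⇒ (b ⇒ b)) ⇔ (¬((a ⇒ b) ⇔ b) · (((a + c) ⇔ (b + a)) + ¬c))) + ¬((¬b ⇒ (b · c)) ⇒ (c ⇒ (c · a)))) · ((((b ⇒ a) ⇔ b) ⇔ ((b ⇒ b) + (c · (a ⇒ c)))) · ¬(((b ⇒ b) ⇔ (¬c ⇒ (a · b))) ⇒ ¬((c ⇒ c) ⇔ a))) = 1/8 · 5/8 = 1/8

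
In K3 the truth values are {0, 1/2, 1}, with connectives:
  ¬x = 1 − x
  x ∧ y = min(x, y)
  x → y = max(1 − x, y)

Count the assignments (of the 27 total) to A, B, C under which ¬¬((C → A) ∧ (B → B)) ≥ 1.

10

value 1: 10 assignments (counts)
value 1/2: 14 assignments
value 0: 3 assignments
So 10 of the 27 assignments meet the threshold.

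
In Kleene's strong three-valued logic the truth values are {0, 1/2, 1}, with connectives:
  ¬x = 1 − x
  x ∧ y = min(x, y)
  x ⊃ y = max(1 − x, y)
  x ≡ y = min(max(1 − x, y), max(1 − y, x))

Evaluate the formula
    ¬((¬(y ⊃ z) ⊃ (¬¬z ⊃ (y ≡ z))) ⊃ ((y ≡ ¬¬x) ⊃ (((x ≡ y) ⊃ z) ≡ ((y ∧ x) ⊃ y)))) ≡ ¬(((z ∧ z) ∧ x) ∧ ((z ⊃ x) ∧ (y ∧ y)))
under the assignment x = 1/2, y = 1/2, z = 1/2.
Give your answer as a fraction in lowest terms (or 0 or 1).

1/2

y ⊃ z = 1/2 ⊃ 1/2 = 1/2
¬(y ⊃ z) = ¬1/2 = 1/2
¬z = ¬1/2 = 1/2
¬¬z = ¬1/2 = 1/2
y ≡ z = 1/2 ≡ 1/2 = 1/2
¬¬z ⊃ (y ≡ z) = 1/2 ⊃ 1/2 = 1/2
¬(y ⊃ z) ⊃ (¬¬z ⊃ (y ≡ z)) = 1/2 ⊃ 1/2 = 1/2
¬x = ¬1/2 = 1/2
¬¬x = ¬1/2 = 1/2
y ≡ ¬¬x = 1/2 ≡ 1/2 = 1/2
x ≡ y = 1/2 ≡ 1/2 = 1/2
(x ≡ y) ⊃ z = 1/2 ⊃ 1/2 = 1/2
y ∧ x = 1/2 ∧ 1/2 = 1/2
(y ∧ x) ⊃ y = 1/2 ⊃ 1/2 = 1/2
((x ≡ y) ⊃ z) ≡ ((y ∧ x) ⊃ y) = 1/2 ≡ 1/2 = 1/2
(y ≡ ¬¬x) ⊃ (((x ≡ y) ⊃ z) ≡ ((y ∧ x) ⊃ y)) = 1/2 ⊃ 1/2 = 1/2
(¬(y ⊃ z) ⊃ (¬¬z ⊃ (y ≡ z))) ⊃ ((y ≡ ¬¬x) ⊃ (((x ≡ y) ⊃ z) ≡ ((y ∧ x) ⊃ y))) = 1/2 ⊃ 1/2 = 1/2
¬((¬(y ⊃ z) ⊃ (¬¬z ⊃ (y ≡ z))) ⊃ ((y ≡ ¬¬x) ⊃ (((x ≡ y) ⊃ z) ≡ ((y ∧ x) ⊃ y)))) = ¬1/2 = 1/2
z ∧ z = 1/2 ∧ 1/2 = 1/2
(z ∧ z) ∧ x = 1/2 ∧ 1/2 = 1/2
z ⊃ x = 1/2 ⊃ 1/2 = 1/2
y ∧ y = 1/2 ∧ 1/2 = 1/2
(z ⊃ x) ∧ (y ∧ y) = 1/2 ∧ 1/2 = 1/2
((z ∧ z) ∧ x) ∧ ((z ⊃ x) ∧ (y ∧ y)) = 1/2 ∧ 1/2 = 1/2
¬(((z ∧ z) ∧ x) ∧ ((z ⊃ x) ∧ (y ∧ y))) = ¬1/2 = 1/2
¬((¬(y ⊃ z) ⊃ (¬¬z ⊃ (y ≡ z))) ⊃ ((y ≡ ¬¬x) ⊃ (((x ≡ y) ⊃ z) ≡ ((y ∧ x) ⊃ y)))) ≡ ¬(((z ∧ z) ∧ x) ∧ ((z ⊃ x) ∧ (y ∧ y))) = 1/2 ≡ 1/2 = 1/2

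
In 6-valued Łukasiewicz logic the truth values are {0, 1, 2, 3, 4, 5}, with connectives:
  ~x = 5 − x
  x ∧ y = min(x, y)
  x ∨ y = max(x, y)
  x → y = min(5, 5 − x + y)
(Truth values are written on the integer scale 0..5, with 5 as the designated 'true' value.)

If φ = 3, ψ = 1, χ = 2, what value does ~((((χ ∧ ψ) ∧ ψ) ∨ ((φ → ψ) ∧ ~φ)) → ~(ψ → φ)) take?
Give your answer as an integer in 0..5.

2

χ ∧ ψ = 2 ∧ 1 = 1
(χ ∧ ψ) ∧ ψ = 1 ∧ 1 = 1
φ → ψ = 3 → 1 = 3
~φ = ~3 = 2
(φ → ψ) ∧ ~φ = 3 ∧ 2 = 2
((χ ∧ ψ) ∧ ψ) ∨ ((φ → ψ) ∧ ~φ) = 1 ∨ 2 = 2
ψ → φ = 1 → 3 = 5
~(ψ → φ) = ~5 = 0
(((χ ∧ ψ) ∧ ψ) ∨ ((φ → ψ) ∧ ~φ)) → ~(ψ → φ) = 2 → 0 = 3
~((((χ ∧ ψ) ∧ ψ) ∨ ((φ → ψ) ∧ ~φ)) → ~(ψ → φ)) = ~3 = 2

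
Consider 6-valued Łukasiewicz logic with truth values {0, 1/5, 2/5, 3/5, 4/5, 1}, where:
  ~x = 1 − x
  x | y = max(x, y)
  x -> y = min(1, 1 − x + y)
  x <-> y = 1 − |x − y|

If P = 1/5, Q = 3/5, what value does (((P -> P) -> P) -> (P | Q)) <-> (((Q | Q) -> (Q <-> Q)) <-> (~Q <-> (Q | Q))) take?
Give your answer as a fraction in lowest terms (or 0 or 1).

P -> P = 1/5 -> 1/5 = 1
(P -> P) -> P = 1 -> 1/5 = 1/5
P | Q = 1/5 | 3/5 = 3/5
((P -> P) -> P) -> (P | Q) = 1/5 -> 3/5 = 1
Q | Q = 3/5 | 3/5 = 3/5
Q <-> Q = 3/5 <-> 3/5 = 1
(Q | Q) -> (Q <-> Q) = 3/5 -> 1 = 1
~Q = ~3/5 = 2/5
Q | Q = 3/5 | 3/5 = 3/5
~Q <-> (Q | Q) = 2/5 <-> 3/5 = 4/5
((Q | Q) -> (Q <-> Q)) <-> (~Q <-> (Q | Q)) = 1 <-> 4/5 = 4/5
(((P -> P) -> P) -> (P | Q)) <-> (((Q | Q) -> (Q <-> Q)) <-> (~Q <-> (Q | Q))) = 1 <-> 4/5 = 4/5

4/5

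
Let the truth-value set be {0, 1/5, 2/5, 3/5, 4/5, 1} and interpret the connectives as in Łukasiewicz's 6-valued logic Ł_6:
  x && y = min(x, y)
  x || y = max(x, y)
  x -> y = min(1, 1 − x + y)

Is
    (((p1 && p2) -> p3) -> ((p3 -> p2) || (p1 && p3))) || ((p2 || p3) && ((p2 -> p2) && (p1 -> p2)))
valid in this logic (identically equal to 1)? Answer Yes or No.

Counterexample: take p1 = 0, p2 = 0, p3 = 1/5.
p1 && p2 = 0 && 0 = 0
(p1 && p2) -> p3 = 0 -> 1/5 = 1
p3 -> p2 = 1/5 -> 0 = 4/5
p1 && p3 = 0 && 1/5 = 0
(p3 -> p2) || (p1 && p3) = 4/5 || 0 = 4/5
((p1 && p2) -> p3) -> ((p3 -> p2) || (p1 && p3)) = 1 -> 4/5 = 4/5
p2 || p3 = 0 || 1/5 = 1/5
p2 -> p2 = 0 -> 0 = 1
p1 -> p2 = 0 -> 0 = 1
(p2 -> p2) && (p1 -> p2) = 1 && 1 = 1
(p2 || p3) && ((p2 -> p2) && (p1 -> p2)) = 1/5 && 1 = 1/5
(((p1 && p2) -> p3) -> ((p3 -> p2) || (p1 && p3))) || ((p2 || p3) && ((p2 -> p2) && (p1 -> p2))) = 4/5 || 1/5 = 4/5
This gives 4/5 ≠ 1.

No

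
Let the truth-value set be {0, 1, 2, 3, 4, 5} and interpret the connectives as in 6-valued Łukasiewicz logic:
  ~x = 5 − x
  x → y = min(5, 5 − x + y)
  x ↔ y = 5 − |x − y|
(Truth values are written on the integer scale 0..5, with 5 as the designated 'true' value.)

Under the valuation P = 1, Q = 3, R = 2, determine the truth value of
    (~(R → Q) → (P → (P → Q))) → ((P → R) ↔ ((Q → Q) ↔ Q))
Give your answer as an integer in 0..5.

3

R → Q = 2 → 3 = 5
~(R → Q) = ~5 = 0
P → Q = 1 → 3 = 5
P → (P → Q) = 1 → 5 = 5
~(R → Q) → (P → (P → Q)) = 0 → 5 = 5
P → R = 1 → 2 = 5
Q → Q = 3 → 3 = 5
(Q → Q) ↔ Q = 5 ↔ 3 = 3
(P → R) ↔ ((Q → Q) ↔ Q) = 5 ↔ 3 = 3
(~(R → Q) → (P → (P → Q))) → ((P → R) ↔ ((Q → Q) ↔ Q)) = 5 → 3 = 3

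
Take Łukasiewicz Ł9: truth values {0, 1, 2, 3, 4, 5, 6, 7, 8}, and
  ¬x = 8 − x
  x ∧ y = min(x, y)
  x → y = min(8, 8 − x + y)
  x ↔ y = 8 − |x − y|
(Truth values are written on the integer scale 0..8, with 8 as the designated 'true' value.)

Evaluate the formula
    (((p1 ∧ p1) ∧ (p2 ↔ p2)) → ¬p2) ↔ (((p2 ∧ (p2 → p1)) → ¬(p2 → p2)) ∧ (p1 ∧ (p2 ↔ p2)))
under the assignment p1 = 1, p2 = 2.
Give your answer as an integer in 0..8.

p1 ∧ p1 = 1 ∧ 1 = 1
p2 ↔ p2 = 2 ↔ 2 = 8
(p1 ∧ p1) ∧ (p2 ↔ p2) = 1 ∧ 8 = 1
¬p2 = ¬2 = 6
((p1 ∧ p1) ∧ (p2 ↔ p2)) → ¬p2 = 1 → 6 = 8
p2 → p1 = 2 → 1 = 7
p2 ∧ (p2 → p1) = 2 ∧ 7 = 2
p2 → p2 = 2 → 2 = 8
¬(p2 → p2) = ¬8 = 0
(p2 ∧ (p2 → p1)) → ¬(p2 → p2) = 2 → 0 = 6
p2 ↔ p2 = 2 ↔ 2 = 8
p1 ∧ (p2 ↔ p2) = 1 ∧ 8 = 1
((p2 ∧ (p2 → p1)) → ¬(p2 → p2)) ∧ (p1 ∧ (p2 ↔ p2)) = 6 ∧ 1 = 1
(((p1 ∧ p1) ∧ (p2 ↔ p2)) → ¬p2) ↔ (((p2 ∧ (p2 → p1)) → ¬(p2 → p2)) ∧ (p1 ∧ (p2 ↔ p2))) = 8 ↔ 1 = 1

1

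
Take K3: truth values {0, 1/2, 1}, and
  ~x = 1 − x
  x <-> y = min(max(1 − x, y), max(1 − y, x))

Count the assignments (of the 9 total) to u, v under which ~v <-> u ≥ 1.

2

u = 0, v = 0 ↦ 0  <
u = 0, v = 1/2 ↦ 1/2  <
u = 0, v = 1 ↦ 1  ≥
u = 1/2, v = 0 ↦ 1/2  <
u = 1/2, v = 1/2 ↦ 1/2  <
u = 1/2, v = 1 ↦ 1/2  <
u = 1, v = 0 ↦ 1  ≥
u = 1, v = 1/2 ↦ 1/2  <
u = 1, v = 1 ↦ 0  <
So 2 of the 9 assignments meet the threshold.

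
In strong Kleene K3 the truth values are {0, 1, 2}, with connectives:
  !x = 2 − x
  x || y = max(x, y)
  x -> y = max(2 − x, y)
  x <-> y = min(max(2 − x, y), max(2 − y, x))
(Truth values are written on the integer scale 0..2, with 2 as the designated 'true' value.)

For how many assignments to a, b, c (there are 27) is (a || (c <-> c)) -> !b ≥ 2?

9

value 2: 9 assignments (counts)
value 1: 11 assignments
value 0: 7 assignments
So 9 of the 27 assignments meet the threshold.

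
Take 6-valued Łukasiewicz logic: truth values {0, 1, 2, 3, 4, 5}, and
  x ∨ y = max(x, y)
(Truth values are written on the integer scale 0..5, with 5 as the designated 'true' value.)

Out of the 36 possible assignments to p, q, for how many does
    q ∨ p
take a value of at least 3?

value 5: 11 assignments (counts)
value 4: 9 assignments (counts)
value 3: 7 assignments (counts)
value 2: 5 assignments
value 1: 3 assignments
value 0: 1 assignment
So 27 of the 36 assignments meet the threshold.

27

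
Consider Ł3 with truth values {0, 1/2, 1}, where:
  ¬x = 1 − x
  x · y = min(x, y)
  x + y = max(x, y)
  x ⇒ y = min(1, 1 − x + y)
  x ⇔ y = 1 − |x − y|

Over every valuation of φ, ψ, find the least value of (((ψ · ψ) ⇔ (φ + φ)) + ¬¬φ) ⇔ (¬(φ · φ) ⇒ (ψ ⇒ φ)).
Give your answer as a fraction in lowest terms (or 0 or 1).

1/2

Take φ = 1/2, ψ = 0:
ψ · ψ = 0 · 0 = 0
φ + φ = 1/2 + 1/2 = 1/2
(ψ · ψ) ⇔ (φ + φ) = 0 ⇔ 1/2 = 1/2
¬φ = ¬1/2 = 1/2
¬¬φ = ¬1/2 = 1/2
((ψ · ψ) ⇔ (φ + φ)) + ¬¬φ = 1/2 + 1/2 = 1/2
φ · φ = 1/2 · 1/2 = 1/2
¬(φ · φ) = ¬1/2 = 1/2
ψ ⇒ φ = 0 ⇒ 1/2 = 1
¬(φ · φ) ⇒ (ψ ⇒ φ) = 1/2 ⇒ 1 = 1
(((ψ · ψ) ⇔ (φ + φ)) + ¬¬φ) ⇔ (¬(φ · φ) ⇒ (ψ ⇒ φ)) = 1/2 ⇔ 1 = 1/2
No assignment yields a value below 1/2, so this is the minimum.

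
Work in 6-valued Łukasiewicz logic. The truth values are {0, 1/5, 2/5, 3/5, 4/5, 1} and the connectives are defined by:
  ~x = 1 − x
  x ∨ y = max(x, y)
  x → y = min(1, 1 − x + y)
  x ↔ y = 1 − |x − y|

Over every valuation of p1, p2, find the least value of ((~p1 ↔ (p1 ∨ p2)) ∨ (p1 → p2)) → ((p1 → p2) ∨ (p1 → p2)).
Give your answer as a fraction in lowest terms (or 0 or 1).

3/5

Take p1 = 3/5, p2 = 0:
~p1 = ~3/5 = 2/5
p1 ∨ p2 = 3/5 ∨ 0 = 3/5
~p1 ↔ (p1 ∨ p2) = 2/5 ↔ 3/5 = 4/5
p1 → p2 = 3/5 → 0 = 2/5
(~p1 ↔ (p1 ∨ p2)) ∨ (p1 → p2) = 4/5 ∨ 2/5 = 4/5
p1 → p2 = 3/5 → 0 = 2/5
p1 → p2 = 3/5 → 0 = 2/5
(p1 → p2) ∨ (p1 → p2) = 2/5 ∨ 2/5 = 2/5
((~p1 ↔ (p1 ∨ p2)) ∨ (p1 → p2)) → ((p1 → p2) ∨ (p1 → p2)) = 4/5 → 2/5 = 3/5
No assignment yields a value below 3/5, so this is the minimum.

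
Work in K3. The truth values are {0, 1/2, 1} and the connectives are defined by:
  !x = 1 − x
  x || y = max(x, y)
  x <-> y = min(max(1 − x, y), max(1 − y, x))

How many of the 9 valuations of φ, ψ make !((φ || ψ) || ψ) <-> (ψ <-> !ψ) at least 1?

4

φ = 0, ψ = 0 ↦ 0  <
φ = 0, ψ = 1/2 ↦ 1/2  <
φ = 0, ψ = 1 ↦ 1  ≥
φ = 1/2, ψ = 0 ↦ 1/2  <
φ = 1/2, ψ = 1/2 ↦ 1/2  <
φ = 1/2, ψ = 1 ↦ 1  ≥
φ = 1, ψ = 0 ↦ 1  ≥
φ = 1, ψ = 1/2 ↦ 1/2  <
φ = 1, ψ = 1 ↦ 1  ≥
So 4 of the 9 assignments meet the threshold.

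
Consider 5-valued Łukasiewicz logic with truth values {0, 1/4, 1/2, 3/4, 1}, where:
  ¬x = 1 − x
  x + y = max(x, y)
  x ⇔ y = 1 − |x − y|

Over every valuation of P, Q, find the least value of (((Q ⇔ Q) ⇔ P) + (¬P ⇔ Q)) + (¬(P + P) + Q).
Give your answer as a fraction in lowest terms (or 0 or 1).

Take P = 1/2, Q = 0:
Q ⇔ Q = 0 ⇔ 0 = 1
(Q ⇔ Q) ⇔ P = 1 ⇔ 1/2 = 1/2
¬P = ¬1/2 = 1/2
¬P ⇔ Q = 1/2 ⇔ 0 = 1/2
((Q ⇔ Q) ⇔ P) + (¬P ⇔ Q) = 1/2 + 1/2 = 1/2
P + P = 1/2 + 1/2 = 1/2
¬(P + P) = ¬1/2 = 1/2
¬(P + P) + Q = 1/2 + 0 = 1/2
(((Q ⇔ Q) ⇔ P) + (¬P ⇔ Q)) + (¬(P + P) + Q) = 1/2 + 1/2 = 1/2
No assignment yields a value below 1/2, so this is the minimum.

1/2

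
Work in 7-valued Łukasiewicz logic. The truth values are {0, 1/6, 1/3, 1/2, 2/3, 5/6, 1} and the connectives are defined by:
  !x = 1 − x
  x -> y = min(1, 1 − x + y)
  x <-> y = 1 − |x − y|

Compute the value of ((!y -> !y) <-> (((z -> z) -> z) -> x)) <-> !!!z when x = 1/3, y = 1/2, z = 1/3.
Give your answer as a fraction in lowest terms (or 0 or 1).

2/3

!y = !1/2 = 1/2
!y = !1/2 = 1/2
!y -> !y = 1/2 -> 1/2 = 1
z -> z = 1/3 -> 1/3 = 1
(z -> z) -> z = 1 -> 1/3 = 1/3
((z -> z) -> z) -> x = 1/3 -> 1/3 = 1
(!y -> !y) <-> (((z -> z) -> z) -> x) = 1 <-> 1 = 1
!z = !1/3 = 2/3
!!z = !2/3 = 1/3
!!!z = !1/3 = 2/3
((!y -> !y) <-> (((z -> z) -> z) -> x)) <-> !!!z = 1 <-> 2/3 = 2/3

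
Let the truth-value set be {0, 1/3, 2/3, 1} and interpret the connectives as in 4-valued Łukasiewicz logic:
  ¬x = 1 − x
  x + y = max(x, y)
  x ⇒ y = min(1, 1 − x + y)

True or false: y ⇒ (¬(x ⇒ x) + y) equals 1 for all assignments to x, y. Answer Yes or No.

x = 0, y = 0 ↦ 1
x = 0, y = 1/3 ↦ 1
x = 0, y = 2/3 ↦ 1
x = 0, y = 1 ↦ 1
x = 1/3, y = 0 ↦ 1
x = 1/3, y = 1/3 ↦ 1
x = 1/3, y = 2/3 ↦ 1
x = 1/3, y = 1 ↦ 1
x = 2/3, y = 0 ↦ 1
x = 2/3, y = 1/3 ↦ 1
x = 2/3, y = 2/3 ↦ 1
x = 2/3, y = 1 ↦ 1
x = 1, y = 0 ↦ 1
x = 1, y = 1/3 ↦ 1
x = 1, y = 2/3 ↦ 1
x = 1, y = 1 ↦ 1
Every assignment gives a value ≥ 1.

Yes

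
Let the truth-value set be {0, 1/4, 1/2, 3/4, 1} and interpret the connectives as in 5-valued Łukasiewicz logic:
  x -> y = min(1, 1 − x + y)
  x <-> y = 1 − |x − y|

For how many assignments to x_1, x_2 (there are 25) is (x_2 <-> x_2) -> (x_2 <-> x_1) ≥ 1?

value 1: 5 assignments (counts)
value 3/4: 8 assignments
value 1/2: 6 assignments
value 1/4: 4 assignments
value 0: 2 assignments
So 5 of the 25 assignments meet the threshold.

5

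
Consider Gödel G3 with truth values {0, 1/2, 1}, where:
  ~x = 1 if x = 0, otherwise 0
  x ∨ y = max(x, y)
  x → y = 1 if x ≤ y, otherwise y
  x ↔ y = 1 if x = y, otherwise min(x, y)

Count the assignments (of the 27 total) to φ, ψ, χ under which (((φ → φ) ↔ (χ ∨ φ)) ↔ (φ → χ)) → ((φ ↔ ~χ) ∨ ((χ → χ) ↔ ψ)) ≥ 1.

21

value 1: 21 assignments (counts)
value 1/2: 2 assignments
value 0: 4 assignments
So 21 of the 27 assignments meet the threshold.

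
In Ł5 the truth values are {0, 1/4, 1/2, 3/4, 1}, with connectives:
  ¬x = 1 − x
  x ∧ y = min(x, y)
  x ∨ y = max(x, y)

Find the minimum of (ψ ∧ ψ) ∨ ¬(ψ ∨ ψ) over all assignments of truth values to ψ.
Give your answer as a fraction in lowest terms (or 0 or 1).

Take ψ = 1/2:
ψ ∧ ψ = 1/2 ∧ 1/2 = 1/2
ψ ∨ ψ = 1/2 ∨ 1/2 = 1/2
¬(ψ ∨ ψ) = ¬1/2 = 1/2
(ψ ∧ ψ) ∨ ¬(ψ ∨ ψ) = 1/2 ∨ 1/2 = 1/2
No assignment yields a value below 1/2, so this is the minimum.

1/2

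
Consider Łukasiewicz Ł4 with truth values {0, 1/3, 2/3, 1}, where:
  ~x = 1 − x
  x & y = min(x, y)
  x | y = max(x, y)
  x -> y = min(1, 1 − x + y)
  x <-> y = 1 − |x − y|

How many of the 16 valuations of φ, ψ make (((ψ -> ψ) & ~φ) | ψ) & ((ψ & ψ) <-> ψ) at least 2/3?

12

φ = 0, ψ = 0 ↦ 1  ≥
φ = 0, ψ = 1/3 ↦ 1  ≥
φ = 0, ψ = 2/3 ↦ 1  ≥
φ = 0, ψ = 1 ↦ 1  ≥
φ = 1/3, ψ = 0 ↦ 2/3  ≥
φ = 1/3, ψ = 1/3 ↦ 2/3  ≥
φ = 1/3, ψ = 2/3 ↦ 2/3  ≥
φ = 1/3, ψ = 1 ↦ 1  ≥
φ = 2/3, ψ = 0 ↦ 1/3  <
φ = 2/3, ψ = 1/3 ↦ 1/3  <
φ = 2/3, ψ = 2/3 ↦ 2/3  ≥
φ = 2/3, ψ = 1 ↦ 1  ≥
φ = 1, ψ = 0 ↦ 0  <
φ = 1, ψ = 1/3 ↦ 1/3  <
φ = 1, ψ = 2/3 ↦ 2/3  ≥
φ = 1, ψ = 1 ↦ 1  ≥
So 12 of the 16 assignments meet the threshold.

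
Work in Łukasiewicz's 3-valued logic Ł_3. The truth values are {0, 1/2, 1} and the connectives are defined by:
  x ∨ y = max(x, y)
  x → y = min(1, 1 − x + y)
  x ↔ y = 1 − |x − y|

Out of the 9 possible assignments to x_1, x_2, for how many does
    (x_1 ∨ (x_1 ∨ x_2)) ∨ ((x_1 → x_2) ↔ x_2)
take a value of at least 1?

5

x_1 = 0, x_2 = 0 ↦ 0  <
x_1 = 0, x_2 = 1/2 ↦ 1/2  <
x_1 = 0, x_2 = 1 ↦ 1  ≥
x_1 = 1/2, x_2 = 0 ↦ 1/2  <
x_1 = 1/2, x_2 = 1/2 ↦ 1/2  <
x_1 = 1/2, x_2 = 1 ↦ 1  ≥
x_1 = 1, x_2 = 0 ↦ 1  ≥
x_1 = 1, x_2 = 1/2 ↦ 1  ≥
x_1 = 1, x_2 = 1 ↦ 1  ≥
So 5 of the 9 assignments meet the threshold.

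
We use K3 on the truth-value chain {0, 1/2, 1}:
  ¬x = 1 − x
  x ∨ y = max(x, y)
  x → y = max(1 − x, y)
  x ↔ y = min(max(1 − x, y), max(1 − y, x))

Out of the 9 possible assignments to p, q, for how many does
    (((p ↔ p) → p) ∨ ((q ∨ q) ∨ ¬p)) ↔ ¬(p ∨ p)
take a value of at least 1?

p = 0, q = 0 ↦ 1  ≥
p = 0, q = 1/2 ↦ 1  ≥
p = 0, q = 1 ↦ 1  ≥
p = 1/2, q = 0 ↦ 1/2  <
p = 1/2, q = 1/2 ↦ 1/2  <
p = 1/2, q = 1 ↦ 1/2  <
p = 1, q = 0 ↦ 0  <
p = 1, q = 1/2 ↦ 0  <
p = 1, q = 1 ↦ 0  <
So 3 of the 9 assignments meet the threshold.

3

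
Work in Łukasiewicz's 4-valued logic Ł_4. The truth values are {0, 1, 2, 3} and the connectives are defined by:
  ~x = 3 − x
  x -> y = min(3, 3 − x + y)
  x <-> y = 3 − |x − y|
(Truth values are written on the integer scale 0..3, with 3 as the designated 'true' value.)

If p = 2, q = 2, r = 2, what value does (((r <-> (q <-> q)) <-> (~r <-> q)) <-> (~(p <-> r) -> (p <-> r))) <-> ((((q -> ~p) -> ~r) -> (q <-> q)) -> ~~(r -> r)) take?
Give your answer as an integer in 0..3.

q <-> q = 2 <-> 2 = 3
r <-> (q <-> q) = 2 <-> 3 = 2
~r = ~2 = 1
~r <-> q = 1 <-> 2 = 2
(r <-> (q <-> q)) <-> (~r <-> q) = 2 <-> 2 = 3
p <-> r = 2 <-> 2 = 3
~(p <-> r) = ~3 = 0
p <-> r = 2 <-> 2 = 3
~(p <-> r) -> (p <-> r) = 0 -> 3 = 3
((r <-> (q <-> q)) <-> (~r <-> q)) <-> (~(p <-> r) -> (p <-> r)) = 3 <-> 3 = 3
~p = ~2 = 1
q -> ~p = 2 -> 1 = 2
~r = ~2 = 1
(q -> ~p) -> ~r = 2 -> 1 = 2
q <-> q = 2 <-> 2 = 3
((q -> ~p) -> ~r) -> (q <-> q) = 2 -> 3 = 3
r -> r = 2 -> 2 = 3
~(r -> r) = ~3 = 0
~~(r -> r) = ~0 = 3
(((q -> ~p) -> ~r) -> (q <-> q)) -> ~~(r -> r) = 3 -> 3 = 3
(((r <-> (q <-> q)) <-> (~r <-> q)) <-> (~(p <-> r) -> (p <-> r))) <-> ((((q -> ~p) -> ~r) -> (q <-> q)) -> ~~(r -> r)) = 3 <-> 3 = 3

3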